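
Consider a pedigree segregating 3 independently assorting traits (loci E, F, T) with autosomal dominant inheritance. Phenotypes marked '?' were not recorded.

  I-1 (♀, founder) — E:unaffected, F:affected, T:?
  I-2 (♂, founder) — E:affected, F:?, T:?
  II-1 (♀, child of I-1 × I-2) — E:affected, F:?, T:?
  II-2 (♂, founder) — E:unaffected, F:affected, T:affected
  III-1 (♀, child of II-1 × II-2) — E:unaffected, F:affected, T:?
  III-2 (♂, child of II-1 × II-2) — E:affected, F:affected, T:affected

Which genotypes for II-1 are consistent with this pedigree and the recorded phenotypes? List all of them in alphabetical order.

II-1 ∈ {Ee FF TT, Ee FF Tt, Ee FF tt, Ee Ff TT, Ee Ff Tt, Ee Ff tt, Ee ff TT, Ee ff Tt, Ee ff tt}

E/I-1 un ·: ee
E/I-2 aff ·: Ee|EE
E/II-1 aff I-1×I-2: Ee
E/II-2 un ·: ee
E/III-1 un II-1×II-2: ee
E/III-2 aff II-1×II-2: Ee
⇒ E over [I-1,I-2,II-1,II-2,III-1,III-2]: 2 consistent
F/I-1 aff ·: Ff|FF
F/I-2 ? ·: ff|Ff|FF
F/II-1 ? I-1×I-2: ff|Ff|FF
F/II-2 aff ·: Ff|FF
F/III-1 aff II-1×II-2: Ff|FF
F/III-2 aff II-1×II-2: Ff|FF
⇒ F over [I-1,I-2,II-1,II-2,III-1,III-2]: 64 consistent
T/I-1 ? ·: tt|Tt|TT
T/I-2 ? ·: tt|Tt|TT
T/II-1 ? I-1×I-2: tt|Tt|TT
T/II-2 aff ·: Tt|TT
T/III-1 ? II-1×II-2: tt|Tt|TT
T/III-2 aff II-1×II-2: Tt|TT
⇒ T over [I-1,I-2,II-1,II-2,III-1,III-2]: 102 consistent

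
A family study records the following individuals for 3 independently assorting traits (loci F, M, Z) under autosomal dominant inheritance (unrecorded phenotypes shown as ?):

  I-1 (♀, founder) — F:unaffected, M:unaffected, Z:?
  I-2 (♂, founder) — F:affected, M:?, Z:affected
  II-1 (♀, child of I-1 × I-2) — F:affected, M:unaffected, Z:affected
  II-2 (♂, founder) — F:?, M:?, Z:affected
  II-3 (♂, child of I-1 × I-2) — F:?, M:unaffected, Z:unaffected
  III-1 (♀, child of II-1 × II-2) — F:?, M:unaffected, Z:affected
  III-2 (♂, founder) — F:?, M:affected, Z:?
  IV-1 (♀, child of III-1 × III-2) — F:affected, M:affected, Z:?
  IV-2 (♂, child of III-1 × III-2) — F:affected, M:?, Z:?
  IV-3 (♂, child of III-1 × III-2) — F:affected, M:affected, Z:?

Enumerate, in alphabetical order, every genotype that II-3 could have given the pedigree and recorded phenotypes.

F/I-1 un ·: ff
F/I-2 aff ·: Ff|FF
F/II-1 aff I-1×I-2: Ff
F/II-2 ? ·: ff|Ff|FF
F/II-3 ? I-1×I-2: ff|Ff
F/III-1 ? II-1×II-2: ff|Ff|FF
F/III-2 ? ·: ff|Ff|FF
F/IV-1 aff III-1×III-2: Ff|FF
F/IV-2 aff III-1×III-2: Ff|FF
F/IV-3 aff III-1×III-2: Ff|FF
⇒ F over [I-1,I-2,II-1,II-2,II-3,III-1,III-2,IV-1,IV-2,IV-3]: 225 consistent
M/I-1 un ·: mm
M/I-2 ? ·: mm|Mm
M/II-1 un I-1×I-2: mm
M/II-2 ? ·: mm|Mm
M/II-3 un I-1×I-2: mm
M/III-1 un II-1×II-2: mm
M/III-2 aff ·: Mm|MM
M/IV-1 aff III-1×III-2: Mm
M/IV-2 ? III-1×III-2: mm|Mm
M/IV-3 aff III-1×III-2: Mm
⇒ M over [I-1,I-2,II-1,II-2,II-3,III-1,III-2,IV-1,IV-2,IV-3]: 12 consistent
Z/I-1 ? ·: zz|Zz
Z/I-2 aff ·: Zz
Z/II-1 aff I-1×I-2: Zz|ZZ
Z/II-2 aff ·: Zz|ZZ
Z/II-3 un I-1×I-2: zz
Z/III-1 aff II-1×II-2: Zz|ZZ
Z/III-2 ? ·: zz|Zz|ZZ
Z/IV-1 ? III-1×III-2: zz|Zz|ZZ
Z/IV-2 ? III-1×III-2: zz|Zz|ZZ
Z/IV-3 ? III-1×III-2: zz|Zz|ZZ
⇒ Z over [I-1,I-2,II-1,II-2,II-3,III-1,III-2,IV-1,IV-2,IV-3]: 275 consistent

II-3 ∈ {Ff mm zz, ff mm zz}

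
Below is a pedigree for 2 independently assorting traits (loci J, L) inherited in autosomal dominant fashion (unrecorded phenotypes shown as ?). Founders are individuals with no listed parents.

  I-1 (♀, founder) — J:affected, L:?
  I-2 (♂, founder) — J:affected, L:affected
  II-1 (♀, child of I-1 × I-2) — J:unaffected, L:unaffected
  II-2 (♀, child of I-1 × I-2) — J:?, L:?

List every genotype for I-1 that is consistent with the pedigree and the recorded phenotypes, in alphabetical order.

J/I-1 aff ·: Jj
J/I-2 aff ·: Jj
J/II-1 un I-1×I-2: jj
J/II-2 ? I-1×I-2: jj|Jj|JJ
⇒ J over [I-1,I-2,II-1,II-2]: 3 consistent
L/I-1 ? ·: ll|Ll
L/I-2 aff ·: Ll
L/II-1 un I-1×I-2: ll
L/II-2 ? I-1×I-2: ll|Ll|LL
⇒ L over [I-1,I-2,II-1,II-2]: 5 consistent

I-1 ∈ {Jj Ll, Jj ll}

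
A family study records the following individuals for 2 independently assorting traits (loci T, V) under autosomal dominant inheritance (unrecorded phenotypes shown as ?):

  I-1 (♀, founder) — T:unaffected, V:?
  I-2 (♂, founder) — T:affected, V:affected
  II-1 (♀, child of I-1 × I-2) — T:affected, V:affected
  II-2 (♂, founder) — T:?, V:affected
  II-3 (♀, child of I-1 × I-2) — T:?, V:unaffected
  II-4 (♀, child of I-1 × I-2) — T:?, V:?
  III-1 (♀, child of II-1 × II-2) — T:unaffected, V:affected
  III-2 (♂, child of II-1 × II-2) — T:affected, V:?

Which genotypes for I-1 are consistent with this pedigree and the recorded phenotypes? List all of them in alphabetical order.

I-1 ∈ {tt Vv, tt vv}

T/I-1 un ·: tt
T/I-2 aff ·: Tt|TT
T/II-1 aff I-1×I-2: Tt
T/II-2 ? ·: tt|Tt
T/II-3 ? I-1×I-2: tt|Tt
T/II-4 ? I-1×I-2: tt|Tt
T/III-1 un II-1×II-2: tt
T/III-2 aff II-1×II-2: Tt|TT
⇒ T over [I-1,I-2,II-1,II-2,II-3,II-4,III-1,III-2]: 15 consistent
V/I-1 ? ·: vv|Vv
V/I-2 aff ·: Vv
V/II-1 aff I-1×I-2: Vv|VV
V/II-2 aff ·: Vv|VV
V/II-3 un I-1×I-2: vv
V/II-4 ? I-1×I-2: vv|Vv|VV
V/III-1 aff II-1×II-2: Vv|VV
V/III-2 ? II-1×II-2: vv|Vv|VV
⇒ V over [I-1,I-2,II-1,II-2,II-3,II-4,III-1,III-2]: 65 consistent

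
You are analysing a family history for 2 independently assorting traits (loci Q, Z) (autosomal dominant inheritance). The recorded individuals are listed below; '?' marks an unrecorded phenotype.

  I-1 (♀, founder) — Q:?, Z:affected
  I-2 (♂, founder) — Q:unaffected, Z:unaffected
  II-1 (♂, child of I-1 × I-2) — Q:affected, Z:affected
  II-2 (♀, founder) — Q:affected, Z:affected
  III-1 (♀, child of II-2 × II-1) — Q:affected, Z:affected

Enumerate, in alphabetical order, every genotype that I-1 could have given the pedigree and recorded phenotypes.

I-1 ∈ {QQ ZZ, QQ Zz, Qq ZZ, Qq Zz}

Q/I-1 ? ·: Qq|QQ
Q/I-2 un ·: qq
Q/II-1 aff I-1×I-2: Qq
Q/II-2 aff ·: Qq|QQ
Q/III-1 aff II-2×II-1: Qq|QQ
⇒ Q over [I-1,I-2,II-1,II-2,III-1]: 8 consistent
Z/I-1 aff ·: Zz|ZZ
Z/I-2 un ·: zz
Z/II-1 aff I-1×I-2: Zz
Z/II-2 aff ·: Zz|ZZ
Z/III-1 aff II-2×II-1: Zz|ZZ
⇒ Z over [I-1,I-2,II-1,II-2,III-1]: 8 consistent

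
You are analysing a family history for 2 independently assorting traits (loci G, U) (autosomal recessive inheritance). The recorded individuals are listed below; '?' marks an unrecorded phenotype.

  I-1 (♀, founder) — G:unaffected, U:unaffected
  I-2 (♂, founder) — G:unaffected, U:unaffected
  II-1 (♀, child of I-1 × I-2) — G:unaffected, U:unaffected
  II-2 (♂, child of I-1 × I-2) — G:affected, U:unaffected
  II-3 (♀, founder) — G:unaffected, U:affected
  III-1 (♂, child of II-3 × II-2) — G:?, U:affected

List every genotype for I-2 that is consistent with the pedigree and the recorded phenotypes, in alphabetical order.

I-2 ∈ {Gg UU, Gg Uu}

G/I-1 un ·: Gg
G/I-2 un ·: Gg
G/II-1 un I-1×I-2: GG|Gg
G/II-2 aff I-1×I-2: gg
G/II-3 un ·: GG|Gg
G/III-1 ? II-3×II-2: Gg|gg
⇒ G over [I-1,I-2,II-1,II-2,II-3,III-1]: 6 consistent
U/I-1 un ·: UU|Uu
U/I-2 un ·: UU|Uu
U/II-1 un I-1×I-2: UU|Uu
U/II-2 un I-1×I-2: Uu
U/II-3 aff ·: uu
U/III-1 aff II-3×II-2: uu
⇒ U over [I-1,I-2,II-1,II-2,II-3,III-1]: 6 consistent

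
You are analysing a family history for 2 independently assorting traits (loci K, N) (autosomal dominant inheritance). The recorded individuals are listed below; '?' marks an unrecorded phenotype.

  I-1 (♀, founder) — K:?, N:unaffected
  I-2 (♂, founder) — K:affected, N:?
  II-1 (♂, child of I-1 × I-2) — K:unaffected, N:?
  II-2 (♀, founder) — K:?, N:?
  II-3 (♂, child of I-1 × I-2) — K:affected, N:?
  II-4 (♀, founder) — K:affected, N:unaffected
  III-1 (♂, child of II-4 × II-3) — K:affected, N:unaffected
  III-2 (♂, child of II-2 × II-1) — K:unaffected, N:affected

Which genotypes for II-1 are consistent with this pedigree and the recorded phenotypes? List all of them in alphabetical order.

K/I-1 ? ·: kk|Kk
K/I-2 aff ·: Kk
K/II-1 un I-1×I-2: kk
K/II-2 ? ·: kk|Kk
K/II-3 aff I-1×I-2: Kk|KK
K/II-4 aff ·: Kk|KK
K/III-1 aff II-4×II-3: Kk|KK
K/III-2 un II-2×II-1: kk
⇒ K over [I-1,I-2,II-1,II-2,II-3,II-4,III-1,III-2]: 22 consistent
N/I-1 un ·: nn
N/I-2 ? ·: nn|Nn|NN
N/II-1 ? I-1×I-2: nn|Nn
N/II-2 ? ·: nn|Nn|NN
N/II-3 ? I-1×I-2: nn|Nn
N/II-4 un ·: nn
N/III-1 un II-4×II-3: nn
N/III-2 aff II-2×II-1: Nn|NN
⇒ N over [I-1,I-2,II-1,II-2,II-3,II-4,III-1,III-2]: 21 consistent

II-1 ∈ {kk Nn, kk nn}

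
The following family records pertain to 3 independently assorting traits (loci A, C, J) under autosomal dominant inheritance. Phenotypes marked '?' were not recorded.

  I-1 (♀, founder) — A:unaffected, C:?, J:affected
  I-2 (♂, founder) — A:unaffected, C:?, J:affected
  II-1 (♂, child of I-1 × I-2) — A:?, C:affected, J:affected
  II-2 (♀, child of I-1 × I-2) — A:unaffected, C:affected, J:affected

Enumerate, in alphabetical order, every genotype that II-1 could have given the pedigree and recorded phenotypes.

II-1 ∈ {aa CC JJ, aa CC Jj, aa Cc JJ, aa Cc Jj}

A/I-1 un ·: aa
A/I-2 un ·: aa
A/II-1 ? I-1×I-2: aa
A/II-2 un I-1×I-2: aa
⇒ A over [I-1,I-2,II-1,II-2]: 1 consistent
C/I-1 ? ·: cc|Cc|CC
C/I-2 ? ·: cc|Cc|CC
C/II-1 aff I-1×I-2: Cc|CC
C/II-2 aff I-1×I-2: Cc|CC
⇒ C over [I-1,I-2,II-1,II-2]: 17 consistent
J/I-1 aff ·: Jj|JJ
J/I-2 aff ·: Jj|JJ
J/II-1 aff I-1×I-2: Jj|JJ
J/II-2 aff I-1×I-2: Jj|JJ
⇒ J over [I-1,I-2,II-1,II-2]: 13 consistent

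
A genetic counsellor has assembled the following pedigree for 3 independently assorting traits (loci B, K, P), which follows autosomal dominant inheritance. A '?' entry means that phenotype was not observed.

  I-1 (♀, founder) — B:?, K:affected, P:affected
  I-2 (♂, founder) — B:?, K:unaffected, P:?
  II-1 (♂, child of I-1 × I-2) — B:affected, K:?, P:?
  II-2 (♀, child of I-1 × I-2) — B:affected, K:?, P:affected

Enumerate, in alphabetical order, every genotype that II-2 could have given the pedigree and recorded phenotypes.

II-2 ∈ {BB Kk PP, BB Kk Pp, BB kk PP, BB kk Pp, Bb Kk PP, Bb Kk Pp, Bb kk PP, Bb kk Pp}

B/I-1 ? ·: bb|Bb|BB
B/I-2 ? ·: bb|Bb|BB
B/II-1 aff I-1×I-2: Bb|BB
B/II-2 aff I-1×I-2: Bb|BB
⇒ B over [I-1,I-2,II-1,II-2]: 17 consistent
K/I-1 aff ·: Kk|KK
K/I-2 un ·: kk
K/II-1 ? I-1×I-2: kk|Kk
K/II-2 ? I-1×I-2: kk|Kk
⇒ K over [I-1,I-2,II-1,II-2]: 5 consistent
P/I-1 aff ·: Pp|PP
P/I-2 ? ·: pp|Pp|PP
P/II-1 ? I-1×I-2: pp|Pp|PP
P/II-2 aff I-1×I-2: Pp|PP
⇒ P over [I-1,I-2,II-1,II-2]: 18 consistent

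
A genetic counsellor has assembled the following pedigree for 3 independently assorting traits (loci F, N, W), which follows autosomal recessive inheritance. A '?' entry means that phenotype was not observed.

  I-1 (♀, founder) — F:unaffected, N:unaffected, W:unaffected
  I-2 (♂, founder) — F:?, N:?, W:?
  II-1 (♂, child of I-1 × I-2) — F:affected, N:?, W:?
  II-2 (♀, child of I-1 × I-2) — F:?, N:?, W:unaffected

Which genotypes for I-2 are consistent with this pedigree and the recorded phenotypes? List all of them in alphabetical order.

I-2 ∈ {Ff NN WW, Ff NN Ww, Ff NN ww, Ff Nn WW, Ff Nn Ww, Ff Nn ww, Ff nn WW, Ff nn Ww, Ff nn ww, ff NN WW, ff NN Ww, ff NN ww, ff Nn WW, ff Nn Ww, ff Nn ww, ff nn WW, ff nn Ww, ff nn ww}

F/I-1 un ·: Ff
F/I-2 ? ·: Ff|ff
F/II-1 aff I-1×I-2: ff
F/II-2 ? I-1×I-2: FF|Ff|ff
⇒ F over [I-1,I-2,II-1,II-2]: 5 consistent
N/I-1 un ·: NN|Nn
N/I-2 ? ·: NN|Nn|nn
N/II-1 ? I-1×I-2: NN|Nn|nn
N/II-2 ? I-1×I-2: NN|Nn|nn
⇒ N over [I-1,I-2,II-1,II-2]: 23 consistent
W/I-1 un ·: WW|Ww
W/I-2 ? ·: WW|Ww|ww
W/II-1 ? I-1×I-2: WW|Ww|ww
W/II-2 un I-1×I-2: WW|Ww
⇒ W over [I-1,I-2,II-1,II-2]: 18 consistent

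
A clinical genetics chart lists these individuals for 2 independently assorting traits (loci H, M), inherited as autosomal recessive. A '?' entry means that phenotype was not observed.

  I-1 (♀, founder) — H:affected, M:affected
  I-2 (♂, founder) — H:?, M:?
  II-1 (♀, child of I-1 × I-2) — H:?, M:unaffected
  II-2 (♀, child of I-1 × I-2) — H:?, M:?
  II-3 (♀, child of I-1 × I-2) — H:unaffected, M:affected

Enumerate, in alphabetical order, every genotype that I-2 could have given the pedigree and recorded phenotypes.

I-2 ∈ {HH Mm, Hh Mm}

H/I-1 aff ·: hh
H/I-2 ? ·: HH|Hh
H/II-1 ? I-1×I-2: Hh|hh
H/II-2 ? I-1×I-2: Hh|hh
H/II-3 un I-1×I-2: Hh
⇒ H over [I-1,I-2,II-1,II-2,II-3]: 5 consistent
M/I-1 aff ·: mm
M/I-2 ? ·: Mm
M/II-1 un I-1×I-2: Mm
M/II-2 ? I-1×I-2: Mm|mm
M/II-3 aff I-1×I-2: mm
⇒ M over [I-1,I-2,II-1,II-2,II-3]: 2 consistent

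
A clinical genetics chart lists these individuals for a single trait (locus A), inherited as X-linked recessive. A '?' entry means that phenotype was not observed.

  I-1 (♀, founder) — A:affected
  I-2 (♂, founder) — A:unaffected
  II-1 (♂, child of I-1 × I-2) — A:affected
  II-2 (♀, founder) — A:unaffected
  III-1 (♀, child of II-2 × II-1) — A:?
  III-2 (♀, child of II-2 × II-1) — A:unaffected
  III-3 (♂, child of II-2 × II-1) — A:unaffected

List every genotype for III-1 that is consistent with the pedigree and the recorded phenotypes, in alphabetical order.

A/I-1 aff ·: X^aX^a
A/I-2 un ·: X^AY
A/II-1 aff I-1×I-2: X^aY
A/II-2 un ·: X^AX^A|X^AX^a
A/III-1 ? II-2×II-1: X^AX^a|X^aX^a
A/III-2 un II-2×II-1: X^AX^a
A/III-3 un II-2×II-1: X^AY
⇒ A over [I-1,I-2,II-1,II-2,III-1,III-2,III-3]: 3 consistent

III-1 ∈ {X^AX^a, X^aX^a}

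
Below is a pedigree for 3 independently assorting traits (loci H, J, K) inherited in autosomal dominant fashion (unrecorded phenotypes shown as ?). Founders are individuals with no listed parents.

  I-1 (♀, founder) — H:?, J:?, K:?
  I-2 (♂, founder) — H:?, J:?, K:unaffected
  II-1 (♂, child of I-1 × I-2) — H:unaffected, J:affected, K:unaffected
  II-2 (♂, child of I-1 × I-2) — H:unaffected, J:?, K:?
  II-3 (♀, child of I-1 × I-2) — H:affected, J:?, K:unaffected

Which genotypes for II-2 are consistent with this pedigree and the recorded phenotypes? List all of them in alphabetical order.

H/I-1 ? ·: hh|Hh
H/I-2 ? ·: hh|Hh
H/II-1 un I-1×I-2: hh
H/II-2 un I-1×I-2: hh
H/II-3 aff I-1×I-2: Hh|HH
⇒ H over [I-1,I-2,II-1,II-2,II-3]: 4 consistent
J/I-1 ? ·: jj|Jj|JJ
J/I-2 ? ·: jj|Jj|JJ
J/II-1 aff I-1×I-2: Jj|JJ
J/II-2 ? I-1×I-2: jj|Jj|JJ
J/II-3 ? I-1×I-2: jj|Jj|JJ
⇒ J over [I-1,I-2,II-1,II-2,II-3]: 45 consistent
K/I-1 ? ·: kk|Kk
K/I-2 un ·: kk
K/II-1 un I-1×I-2: kk
K/II-2 ? I-1×I-2: kk|Kk
K/II-3 un I-1×I-2: kk
⇒ K over [I-1,I-2,II-1,II-2,II-3]: 3 consistent

II-2 ∈ {hh JJ Kk, hh JJ kk, hh Jj Kk, hh Jj kk, hh jj Kk, hh jj kk}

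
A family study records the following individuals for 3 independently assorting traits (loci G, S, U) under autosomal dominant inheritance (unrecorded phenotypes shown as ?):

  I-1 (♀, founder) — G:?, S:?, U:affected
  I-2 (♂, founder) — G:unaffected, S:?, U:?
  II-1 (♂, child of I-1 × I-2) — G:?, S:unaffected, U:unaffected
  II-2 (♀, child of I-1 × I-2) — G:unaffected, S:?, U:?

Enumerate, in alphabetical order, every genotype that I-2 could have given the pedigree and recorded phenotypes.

G/I-1 ? ·: gg|Gg
G/I-2 un ·: gg
G/II-1 ? I-1×I-2: gg|Gg
G/II-2 un I-1×I-2: gg
⇒ G over [I-1,I-2,II-1,II-2]: 3 consistent
S/I-1 ? ·: ss|Ss
S/I-2 ? ·: ss|Ss
S/II-1 un I-1×I-2: ss
S/II-2 ? I-1×I-2: ss|Ss|SS
⇒ S over [I-1,I-2,II-1,II-2]: 8 consistent
U/I-1 aff ·: Uu
U/I-2 ? ·: uu|Uu
U/II-1 un I-1×I-2: uu
U/II-2 ? I-1×I-2: uu|Uu|UU
⇒ U over [I-1,I-2,II-1,II-2]: 5 consistent

I-2 ∈ {gg Ss Uu, gg Ss uu, gg ss Uu, gg ss uu}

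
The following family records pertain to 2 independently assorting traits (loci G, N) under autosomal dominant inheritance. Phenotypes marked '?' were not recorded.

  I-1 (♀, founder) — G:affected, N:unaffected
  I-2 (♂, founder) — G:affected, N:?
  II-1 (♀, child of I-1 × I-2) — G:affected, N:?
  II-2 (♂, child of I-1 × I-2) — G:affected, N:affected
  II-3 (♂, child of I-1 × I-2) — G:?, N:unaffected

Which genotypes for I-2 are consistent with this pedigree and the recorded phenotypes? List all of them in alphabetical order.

I-2 ∈ {GG Nn, Gg Nn}

G/I-1 aff ·: Gg|GG
G/I-2 aff ·: Gg|GG
G/II-1 aff I-1×I-2: Gg|GG
G/II-2 aff I-1×I-2: Gg|GG
G/II-3 ? I-1×I-2: gg|Gg|GG
⇒ G over [I-1,I-2,II-1,II-2,II-3]: 29 consistent
N/I-1 un ·: nn
N/I-2 ? ·: Nn
N/II-1 ? I-1×I-2: nn|Nn
N/II-2 aff I-1×I-2: Nn
N/II-3 un I-1×I-2: nn
⇒ N over [I-1,I-2,II-1,II-2,II-3]: 2 consistent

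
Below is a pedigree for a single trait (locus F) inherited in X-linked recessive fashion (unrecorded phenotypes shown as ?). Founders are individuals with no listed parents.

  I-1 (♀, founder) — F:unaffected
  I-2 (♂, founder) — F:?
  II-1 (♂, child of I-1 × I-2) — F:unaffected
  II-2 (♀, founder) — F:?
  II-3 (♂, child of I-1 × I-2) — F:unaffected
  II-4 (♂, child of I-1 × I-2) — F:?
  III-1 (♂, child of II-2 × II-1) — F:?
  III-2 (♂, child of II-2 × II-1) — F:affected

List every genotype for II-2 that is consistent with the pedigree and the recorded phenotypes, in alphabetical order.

F/I-1 un ·: X^FX^F|X^FX^f
F/I-2 ? ·: X^FY|X^fY
F/II-1 un I-1×I-2: X^FY
F/II-2 ? ·: X^FX^f|X^fX^f
F/II-3 un I-1×I-2: X^FY
F/II-4 ? I-1×I-2: X^FY|X^fY
F/III-1 ? II-2×II-1: X^FY|X^fY
F/III-2 aff II-2×II-1: X^fY
⇒ F over [I-1,I-2,II-1,II-2,II-3,II-4,III-1,III-2]: 18 consistent

II-2 ∈ {X^FX^f, X^fX^f}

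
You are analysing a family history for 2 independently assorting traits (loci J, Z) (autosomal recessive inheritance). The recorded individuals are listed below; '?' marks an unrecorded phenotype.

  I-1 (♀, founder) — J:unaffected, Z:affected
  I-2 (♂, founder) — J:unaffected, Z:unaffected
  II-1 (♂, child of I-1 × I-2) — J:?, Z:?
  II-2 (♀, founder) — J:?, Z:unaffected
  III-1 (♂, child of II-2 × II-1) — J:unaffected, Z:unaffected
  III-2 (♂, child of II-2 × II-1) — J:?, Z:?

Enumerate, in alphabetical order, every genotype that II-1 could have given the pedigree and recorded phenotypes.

J/I-1 un ·: JJ|Jj
J/I-2 un ·: JJ|Jj
J/II-1 ? I-1×I-2: JJ|Jj|jj
J/II-2 ? ·: JJ|Jj|jj
J/III-1 un II-2×II-1: JJ|Jj
J/III-2 ? II-2×II-1: JJ|Jj|jj
⇒ J over [I-1,I-2,II-1,II-2,III-1,III-2]: 63 consistent
Z/I-1 aff ·: zz
Z/I-2 un ·: ZZ|Zz
Z/II-1 ? I-1×I-2: Zz|zz
Z/II-2 un ·: ZZ|Zz
Z/III-1 un II-2×II-1: ZZ|Zz
Z/III-2 ? II-2×II-1: ZZ|Zz|zz
⇒ Z over [I-1,I-2,II-1,II-2,III-1,III-2]: 23 consistent

II-1 ∈ {JJ Zz, JJ zz, Jj Zz, Jj zz, jj Zz, jj zz}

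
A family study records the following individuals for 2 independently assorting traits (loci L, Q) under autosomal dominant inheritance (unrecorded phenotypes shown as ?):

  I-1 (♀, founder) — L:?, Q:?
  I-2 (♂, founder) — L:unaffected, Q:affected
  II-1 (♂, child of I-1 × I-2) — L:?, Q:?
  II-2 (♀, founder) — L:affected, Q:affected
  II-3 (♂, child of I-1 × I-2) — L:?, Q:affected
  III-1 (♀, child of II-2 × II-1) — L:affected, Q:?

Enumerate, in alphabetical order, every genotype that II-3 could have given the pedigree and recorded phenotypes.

II-3 ∈ {Ll QQ, Ll Qq, ll QQ, ll Qq}

L/I-1 ? ·: ll|Ll|LL
L/I-2 un ·: ll
L/II-1 ? I-1×I-2: ll|Ll
L/II-2 aff ·: Ll|LL
L/II-3 ? I-1×I-2: ll|Ll
L/III-1 aff II-2×II-1: Ll|LL
⇒ L over [I-1,I-2,II-1,II-2,II-3,III-1]: 18 consistent
Q/I-1 ? ·: qq|Qq|QQ
Q/I-2 aff ·: Qq|QQ
Q/II-1 ? I-1×I-2: qq|Qq|QQ
Q/II-2 aff ·: Qq|QQ
Q/II-3 aff I-1×I-2: Qq|QQ
Q/III-1 ? II-2×II-1: qq|Qq|QQ
⇒ Q over [I-1,I-2,II-1,II-2,II-3,III-1]: 70 consistent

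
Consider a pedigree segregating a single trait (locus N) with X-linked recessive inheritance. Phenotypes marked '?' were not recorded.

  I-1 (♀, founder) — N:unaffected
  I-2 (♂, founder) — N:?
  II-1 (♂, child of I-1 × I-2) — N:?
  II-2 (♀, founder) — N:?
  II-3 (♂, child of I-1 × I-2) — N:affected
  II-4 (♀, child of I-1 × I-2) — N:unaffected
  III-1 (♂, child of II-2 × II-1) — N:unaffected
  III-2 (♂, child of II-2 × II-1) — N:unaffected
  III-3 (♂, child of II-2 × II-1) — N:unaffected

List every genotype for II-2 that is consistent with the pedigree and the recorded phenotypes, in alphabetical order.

N/I-1 un ·: X^NX^n
N/I-2 ? ·: X^NY|X^nY
N/II-1 ? I-1×I-2: X^NY|X^nY
N/II-2 ? ·: X^NX^N|X^NX^n
N/II-3 aff I-1×I-2: X^nY
N/II-4 un I-1×I-2: X^NX^N|X^NX^n
N/III-1 un II-2×II-1: X^NY
N/III-2 un II-2×II-1: X^NY
N/III-3 un II-2×II-1: X^NY
⇒ N over [I-1,I-2,II-1,II-2,II-3,II-4,III-1,III-2,III-3]: 12 consistent

II-2 ∈ {X^NX^N, X^NX^n}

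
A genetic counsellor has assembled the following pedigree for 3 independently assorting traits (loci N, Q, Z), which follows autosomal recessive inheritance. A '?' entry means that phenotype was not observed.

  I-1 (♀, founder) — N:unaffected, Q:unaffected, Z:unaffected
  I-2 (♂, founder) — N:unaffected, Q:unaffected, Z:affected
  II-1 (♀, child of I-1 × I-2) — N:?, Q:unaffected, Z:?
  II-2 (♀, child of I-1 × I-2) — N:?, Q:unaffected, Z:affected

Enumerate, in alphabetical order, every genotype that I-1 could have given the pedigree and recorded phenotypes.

N/I-1 un ·: NN|Nn
N/I-2 un ·: NN|Nn
N/II-1 ? I-1×I-2: NN|Nn|nn
N/II-2 ? I-1×I-2: NN|Nn|nn
⇒ N over [I-1,I-2,II-1,II-2]: 18 consistent
Q/I-1 un ·: QQ|Qq
Q/I-2 un ·: QQ|Qq
Q/II-1 un I-1×I-2: QQ|Qq
Q/II-2 un I-1×I-2: QQ|Qq
⇒ Q over [I-1,I-2,II-1,II-2]: 13 consistent
Z/I-1 un ·: Zz
Z/I-2 aff ·: zz
Z/II-1 ? I-1×I-2: Zz|zz
Z/II-2 aff I-1×I-2: zz
⇒ Z over [I-1,I-2,II-1,II-2]: 2 consistent

I-1 ∈ {NN QQ Zz, NN Qq Zz, Nn QQ Zz, Nn Qq Zz}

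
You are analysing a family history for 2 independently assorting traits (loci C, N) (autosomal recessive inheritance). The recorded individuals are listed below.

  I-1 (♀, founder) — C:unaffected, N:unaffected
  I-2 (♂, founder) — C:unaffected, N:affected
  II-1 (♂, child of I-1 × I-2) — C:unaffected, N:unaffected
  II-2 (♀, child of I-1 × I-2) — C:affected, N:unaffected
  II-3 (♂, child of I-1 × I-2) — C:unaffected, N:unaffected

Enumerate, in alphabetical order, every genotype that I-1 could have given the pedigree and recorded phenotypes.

I-1 ∈ {Cc NN, Cc Nn}

C/I-1 un ·: Cc
C/I-2 un ·: Cc
C/II-1 un I-1×I-2: CC|Cc
C/II-2 aff I-1×I-2: cc
C/II-3 un I-1×I-2: CC|Cc
⇒ C over [I-1,I-2,II-1,II-2,II-3]: 4 consistent
N/I-1 un ·: NN|Nn
N/I-2 aff ·: nn
N/II-1 un I-1×I-2: Nn
N/II-2 un I-1×I-2: Nn
N/II-3 un I-1×I-2: Nn
⇒ N over [I-1,I-2,II-1,II-2,II-3]: 2 consistent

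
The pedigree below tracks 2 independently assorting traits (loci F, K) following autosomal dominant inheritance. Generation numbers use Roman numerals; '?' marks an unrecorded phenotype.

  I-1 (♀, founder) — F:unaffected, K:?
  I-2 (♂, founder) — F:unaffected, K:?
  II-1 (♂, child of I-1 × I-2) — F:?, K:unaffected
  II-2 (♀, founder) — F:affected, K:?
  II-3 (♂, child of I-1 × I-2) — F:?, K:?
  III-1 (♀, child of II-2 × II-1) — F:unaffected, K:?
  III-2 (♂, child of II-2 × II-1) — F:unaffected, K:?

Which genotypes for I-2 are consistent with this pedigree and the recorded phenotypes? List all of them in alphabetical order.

I-2 ∈ {ff Kk, ff kk}

F/I-1 un ·: ff
F/I-2 un ·: ff
F/II-1 ? I-1×I-2: ff
F/II-2 aff ·: Ff
F/II-3 ? I-1×I-2: ff
F/III-1 un II-2×II-1: ff
F/III-2 un II-2×II-1: ff
⇒ F over [I-1,I-2,II-1,II-2,II-3,III-1,III-2]: 1 consistent
K/I-1 ? ·: kk|Kk
K/I-2 ? ·: kk|Kk
K/II-1 un I-1×I-2: kk
K/II-2 ? ·: kk|Kk|KK
K/II-3 ? I-1×I-2: kk|Kk|KK
K/III-1 ? II-2×II-1: kk|Kk
K/III-2 ? II-2×II-1: kk|Kk
⇒ K over [I-1,I-2,II-1,II-2,II-3,III-1,III-2]: 48 consistent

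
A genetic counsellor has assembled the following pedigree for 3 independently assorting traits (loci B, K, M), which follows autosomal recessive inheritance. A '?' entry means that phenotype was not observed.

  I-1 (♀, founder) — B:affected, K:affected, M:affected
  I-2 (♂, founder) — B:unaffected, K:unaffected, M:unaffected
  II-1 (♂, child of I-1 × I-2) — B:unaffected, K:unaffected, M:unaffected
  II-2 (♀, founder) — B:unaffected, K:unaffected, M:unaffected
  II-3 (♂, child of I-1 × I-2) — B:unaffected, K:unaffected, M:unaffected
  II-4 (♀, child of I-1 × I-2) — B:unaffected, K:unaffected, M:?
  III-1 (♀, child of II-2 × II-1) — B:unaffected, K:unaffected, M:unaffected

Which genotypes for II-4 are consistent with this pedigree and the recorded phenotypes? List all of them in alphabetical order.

II-4 ∈ {Bb Kk Mm, Bb Kk mm}

B/I-1 aff ·: bb
B/I-2 un ·: BB|Bb
B/II-1 un I-1×I-2: Bb
B/II-2 un ·: BB|Bb
B/II-3 un I-1×I-2: Bb
B/II-4 un I-1×I-2: Bb
B/III-1 un II-2×II-1: BB|Bb
⇒ B over [I-1,I-2,II-1,II-2,II-3,II-4,III-1]: 8 consistent
K/I-1 aff ·: kk
K/I-2 un ·: KK|Kk
K/II-1 un I-1×I-2: Kk
K/II-2 un ·: KK|Kk
K/II-3 un I-1×I-2: Kk
K/II-4 un I-1×I-2: Kk
K/III-1 un II-2×II-1: KK|Kk
⇒ K over [I-1,I-2,II-1,II-2,II-3,II-4,III-1]: 8 consistent
M/I-1 aff ·: mm
M/I-2 un ·: MM|Mm
M/II-1 un I-1×I-2: Mm
M/II-2 un ·: MM|Mm
M/II-3 un I-1×I-2: Mm
M/II-4 ? I-1×I-2: Mm|mm
M/III-1 un II-2×II-1: MM|Mm
⇒ M over [I-1,I-2,II-1,II-2,II-3,II-4,III-1]: 12 consistent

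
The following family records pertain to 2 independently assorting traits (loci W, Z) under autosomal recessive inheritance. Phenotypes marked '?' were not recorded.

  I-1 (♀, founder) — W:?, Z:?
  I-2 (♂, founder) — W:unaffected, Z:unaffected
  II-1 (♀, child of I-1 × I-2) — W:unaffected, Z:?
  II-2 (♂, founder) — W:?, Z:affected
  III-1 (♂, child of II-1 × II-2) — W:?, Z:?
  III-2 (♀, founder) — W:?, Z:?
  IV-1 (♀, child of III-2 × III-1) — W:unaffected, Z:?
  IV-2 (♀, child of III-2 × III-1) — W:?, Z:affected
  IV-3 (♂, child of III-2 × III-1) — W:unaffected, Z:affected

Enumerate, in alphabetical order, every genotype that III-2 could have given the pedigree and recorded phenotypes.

W/I-1 ? ·: WW|Ww|ww
W/I-2 un ·: WW|Ww
W/II-1 un I-1×I-2: WW|Ww
W/II-2 ? ·: WW|Ww|ww
W/III-1 ? II-1×II-2: WW|Ww|ww
W/III-2 ? ·: WW|Ww|ww
W/IV-1 un III-2×III-1: WW|Ww
W/IV-2 ? III-2×III-1: WW|Ww|ww
W/IV-3 un III-2×III-1: WW|Ww
⇒ W over [I-1,I-2,II-1,II-2,III-1,III-2,IV-1,IV-2,IV-3]: 716 consistent
Z/I-1 ? ·: ZZ|Zz|zz
Z/I-2 un ·: ZZ|Zz
Z/II-1 ? I-1×I-2: ZZ|Zz|zz
Z/II-2 aff ·: zz
Z/III-1 ? II-1×II-2: Zz|zz
Z/III-2 ? ·: Zz|zz
Z/IV-1 ? III-2×III-1: ZZ|Zz|zz
Z/IV-2 aff III-2×III-1: zz
Z/IV-3 aff III-2×III-1: zz
⇒ Z over [I-1,I-2,II-1,II-2,III-1,III-2,IV-1,IV-2,IV-3]: 66 consistent

III-2 ∈ {WW Zz, WW zz, Ww Zz, Ww zz, ww Zz, ww zz}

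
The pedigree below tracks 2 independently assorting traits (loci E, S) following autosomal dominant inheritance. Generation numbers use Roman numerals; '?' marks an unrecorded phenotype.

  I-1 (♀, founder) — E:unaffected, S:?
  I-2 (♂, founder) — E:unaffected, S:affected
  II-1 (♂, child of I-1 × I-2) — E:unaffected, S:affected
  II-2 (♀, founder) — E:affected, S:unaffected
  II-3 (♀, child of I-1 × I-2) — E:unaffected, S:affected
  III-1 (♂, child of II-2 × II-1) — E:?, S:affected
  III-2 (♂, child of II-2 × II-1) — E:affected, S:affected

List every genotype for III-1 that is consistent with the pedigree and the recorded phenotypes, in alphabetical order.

E/I-1 un ·: ee
E/I-2 un ·: ee
E/II-1 un I-1×I-2: ee
E/II-2 aff ·: Ee|EE
E/II-3 un I-1×I-2: ee
E/III-1 ? II-2×II-1: ee|Ee
E/III-2 aff II-2×II-1: Ee
⇒ E over [I-1,I-2,II-1,II-2,II-3,III-1,III-2]: 3 consistent
S/I-1 ? ·: ss|Ss|SS
S/I-2 aff ·: Ss|SS
S/II-1 aff I-1×I-2: Ss|SS
S/II-2 un ·: ss
S/II-3 aff I-1×I-2: Ss|SS
S/III-1 aff II-2×II-1: Ss
S/III-2 aff II-2×II-1: Ss
⇒ S over [I-1,I-2,II-1,II-2,II-3,III-1,III-2]: 15 consistent

III-1 ∈ {Ee Ss, ee Ss}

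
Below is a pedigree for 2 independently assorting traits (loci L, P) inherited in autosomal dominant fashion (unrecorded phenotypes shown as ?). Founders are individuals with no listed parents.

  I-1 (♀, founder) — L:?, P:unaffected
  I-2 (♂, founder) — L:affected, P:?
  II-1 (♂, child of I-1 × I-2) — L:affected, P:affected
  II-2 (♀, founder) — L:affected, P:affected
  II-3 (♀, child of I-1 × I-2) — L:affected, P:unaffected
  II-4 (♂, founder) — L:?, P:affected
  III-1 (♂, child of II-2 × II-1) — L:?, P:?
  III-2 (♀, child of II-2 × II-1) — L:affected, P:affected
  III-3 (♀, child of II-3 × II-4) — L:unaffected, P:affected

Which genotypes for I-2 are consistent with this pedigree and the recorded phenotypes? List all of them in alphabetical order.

L/I-1 ? ·: ll|Ll|LL
L/I-2 aff ·: Ll|LL
L/II-1 aff I-1×I-2: Ll|LL
L/II-2 aff ·: Ll|LL
L/II-3 aff I-1×I-2: Ll
L/II-4 ? ·: ll|Ll
L/III-1 ? II-2×II-1: ll|Ll|LL
L/III-2 aff II-2×II-1: Ll|LL
L/III-3 un II-3×II-4: ll
⇒ L over [I-1,I-2,II-1,II-2,II-3,II-4,III-1,III-2,III-3]: 130 consistent
P/I-1 un ·: pp
P/I-2 ? ·: Pp
P/II-1 aff I-1×I-2: Pp
P/II-2 aff ·: Pp|PP
P/II-3 un I-1×I-2: pp
P/II-4 aff ·: Pp|PP
P/III-1 ? II-2×II-1: pp|Pp|PP
P/III-2 aff II-2×II-1: Pp|PP
P/III-3 aff II-3×II-4: Pp
⇒ P over [I-1,I-2,II-1,II-2,II-3,II-4,III-1,III-2,III-3]: 20 consistent

I-2 ∈ {LL Pp, Ll Pp}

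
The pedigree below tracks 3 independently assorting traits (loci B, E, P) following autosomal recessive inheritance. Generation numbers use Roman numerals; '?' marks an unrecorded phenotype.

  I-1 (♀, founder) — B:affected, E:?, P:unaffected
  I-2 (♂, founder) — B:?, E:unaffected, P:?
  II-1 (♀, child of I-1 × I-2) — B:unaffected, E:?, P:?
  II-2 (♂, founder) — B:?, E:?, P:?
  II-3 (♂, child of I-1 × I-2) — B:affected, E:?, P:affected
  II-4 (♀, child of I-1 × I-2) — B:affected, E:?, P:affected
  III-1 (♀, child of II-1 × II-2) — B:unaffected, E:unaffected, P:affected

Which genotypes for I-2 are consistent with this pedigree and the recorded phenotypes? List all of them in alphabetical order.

B/I-1 aff ·: bb
B/I-2 ? ·: Bb
B/II-1 un I-1×I-2: Bb
B/II-2 ? ·: BB|Bb|bb
B/II-3 aff I-1×I-2: bb
B/II-4 aff I-1×I-2: bb
B/III-1 un II-1×II-2: BB|Bb
⇒ B over [I-1,I-2,II-1,II-2,II-3,II-4,III-1]: 5 consistent
E/I-1 ? ·: EE|Ee|ee
E/I-2 un ·: EE|Ee
E/II-1 ? I-1×I-2: EE|Ee|ee
E/II-2 ? ·: EE|Ee|ee
E/II-3 ? I-1×I-2: EE|Ee|ee
E/II-4 ? I-1×I-2: EE|Ee|ee
E/III-1 un II-1×II-2: EE|Ee
⇒ E over [I-1,I-2,II-1,II-2,II-3,II-4,III-1]: 208 consistent
P/I-1 un ·: Pp
P/I-2 ? ·: Pp|pp
P/II-1 ? I-1×I-2: Pp|pp
P/II-2 ? ·: Pp|pp
P/II-3 aff I-1×I-2: pp
P/II-4 aff I-1×I-2: pp
P/III-1 aff II-1×II-2: pp
⇒ P over [I-1,I-2,II-1,II-2,II-3,II-4,III-1]: 8 consistent

I-2 ∈ {Bb EE Pp, Bb EE pp, Bb Ee Pp, Bb Ee pp}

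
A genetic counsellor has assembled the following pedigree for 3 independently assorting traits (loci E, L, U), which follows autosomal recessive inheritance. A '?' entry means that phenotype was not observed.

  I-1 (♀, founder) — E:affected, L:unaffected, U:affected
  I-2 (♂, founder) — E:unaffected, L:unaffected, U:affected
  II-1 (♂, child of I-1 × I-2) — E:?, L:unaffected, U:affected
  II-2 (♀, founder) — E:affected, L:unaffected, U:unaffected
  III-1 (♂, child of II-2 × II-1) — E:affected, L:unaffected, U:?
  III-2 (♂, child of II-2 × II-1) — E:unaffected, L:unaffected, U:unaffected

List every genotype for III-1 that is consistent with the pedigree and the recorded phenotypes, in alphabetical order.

E/I-1 aff ·: ee
E/I-2 un ·: EE|Ee
E/II-1 ? I-1×I-2: Ee
E/II-2 aff ·: ee
E/III-1 aff II-2×II-1: ee
E/III-2 un II-2×II-1: Ee
⇒ E over [I-1,I-2,II-1,II-2,III-1,III-2]: 2 consistent
L/I-1 un ·: LL|Ll
L/I-2 un ·: LL|Ll
L/II-1 un I-1×I-2: LL|Ll
L/II-2 un ·: LL|Ll
L/III-1 un II-2×II-1: LL|Ll
L/III-2 un II-2×II-1: LL|Ll
⇒ L over [I-1,I-2,II-1,II-2,III-1,III-2]: 44 consistent
U/I-1 aff ·: uu
U/I-2 aff ·: uu
U/II-1 aff I-1×I-2: uu
U/II-2 un ·: UU|Uu
U/III-1 ? II-2×II-1: Uu|uu
U/III-2 un II-2×II-1: Uu
⇒ U over [I-1,I-2,II-1,II-2,III-1,III-2]: 3 consistent

III-1 ∈ {ee LL Uu, ee LL uu, ee Ll Uu, ee Ll uu}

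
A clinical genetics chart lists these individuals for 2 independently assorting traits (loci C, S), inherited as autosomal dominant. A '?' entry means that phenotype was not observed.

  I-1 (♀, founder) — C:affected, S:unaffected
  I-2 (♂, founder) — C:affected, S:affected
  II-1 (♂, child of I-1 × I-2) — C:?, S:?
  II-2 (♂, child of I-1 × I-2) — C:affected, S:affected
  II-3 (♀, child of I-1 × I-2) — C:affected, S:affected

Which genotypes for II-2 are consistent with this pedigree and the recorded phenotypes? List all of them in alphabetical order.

C/I-1 aff ·: Cc|CC
C/I-2 aff ·: Cc|CC
C/II-1 ? I-1×I-2: cc|Cc|CC
C/II-2 aff I-1×I-2: Cc|CC
C/II-3 aff I-1×I-2: Cc|CC
⇒ C over [I-1,I-2,II-1,II-2,II-3]: 29 consistent
S/I-1 un ·: ss
S/I-2 aff ·: Ss|SS
S/II-1 ? I-1×I-2: ss|Ss
S/II-2 aff I-1×I-2: Ss
S/II-3 aff I-1×I-2: Ss
⇒ S over [I-1,I-2,II-1,II-2,II-3]: 3 consistent

II-2 ∈ {CC Ss, Cc Ss}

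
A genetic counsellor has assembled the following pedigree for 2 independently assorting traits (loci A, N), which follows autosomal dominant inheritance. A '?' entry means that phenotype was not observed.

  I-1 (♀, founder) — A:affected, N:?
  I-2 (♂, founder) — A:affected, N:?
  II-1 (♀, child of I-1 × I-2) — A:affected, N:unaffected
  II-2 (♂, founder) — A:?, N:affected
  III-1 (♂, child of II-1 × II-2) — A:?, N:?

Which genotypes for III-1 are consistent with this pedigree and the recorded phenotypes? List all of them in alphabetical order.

III-1 ∈ {AA Nn, AA nn, Aa Nn, Aa nn, aa Nn, aa nn}

A/I-1 aff ·: Aa|AA
A/I-2 aff ·: Aa|AA
A/II-1 aff I-1×I-2: Aa|AA
A/II-2 ? ·: aa|Aa|AA
A/III-1 ? II-1×II-2: aa|Aa|AA
⇒ A over [I-1,I-2,II-1,II-2,III-1]: 37 consistent
N/I-1 ? ·: nn|Nn
N/I-2 ? ·: nn|Nn
N/II-1 un I-1×I-2: nn
N/II-2 aff ·: Nn|NN
N/III-1 ? II-1×II-2: nn|Nn
⇒ N over [I-1,I-2,II-1,II-2,III-1]: 12 consistent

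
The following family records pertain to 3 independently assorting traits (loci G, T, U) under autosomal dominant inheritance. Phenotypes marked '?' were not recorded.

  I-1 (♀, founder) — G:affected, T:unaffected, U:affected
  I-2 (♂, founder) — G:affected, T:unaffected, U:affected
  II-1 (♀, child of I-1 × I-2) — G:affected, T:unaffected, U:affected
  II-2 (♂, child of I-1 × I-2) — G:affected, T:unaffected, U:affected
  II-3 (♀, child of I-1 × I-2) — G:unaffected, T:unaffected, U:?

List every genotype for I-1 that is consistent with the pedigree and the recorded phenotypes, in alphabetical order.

I-1 ∈ {Gg tt UU, Gg tt Uu}

G/I-1 aff ·: Gg
G/I-2 aff ·: Gg
G/II-1 aff I-1×I-2: Gg|GG
G/II-2 aff I-1×I-2: Gg|GG
G/II-3 un I-1×I-2: gg
⇒ G over [I-1,I-2,II-1,II-2,II-3]: 4 consistent
T/I-1 un ·: tt
T/I-2 un ·: tt
T/II-1 un I-1×I-2: tt
T/II-2 un I-1×I-2: tt
T/II-3 un I-1×I-2: tt
⇒ T over [I-1,I-2,II-1,II-2,II-3]: 1 consistent
U/I-1 aff ·: Uu|UU
U/I-2 aff ·: Uu|UU
U/II-1 aff I-1×I-2: Uu|UU
U/II-2 aff I-1×I-2: Uu|UU
U/II-3 ? I-1×I-2: uu|Uu|UU
⇒ U over [I-1,I-2,II-1,II-2,II-3]: 29 consistent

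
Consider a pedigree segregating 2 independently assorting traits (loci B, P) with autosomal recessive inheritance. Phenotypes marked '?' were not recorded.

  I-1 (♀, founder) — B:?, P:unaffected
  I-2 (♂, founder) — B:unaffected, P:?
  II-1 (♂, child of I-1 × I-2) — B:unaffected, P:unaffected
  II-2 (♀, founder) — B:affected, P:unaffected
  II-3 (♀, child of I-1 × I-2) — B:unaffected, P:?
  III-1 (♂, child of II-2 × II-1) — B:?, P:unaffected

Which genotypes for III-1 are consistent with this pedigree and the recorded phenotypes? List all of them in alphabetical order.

B/I-1 ? ·: BB|Bb|bb
B/I-2 un ·: BB|Bb
B/II-1 un I-1×I-2: BB|Bb
B/II-2 aff ·: bb
B/II-3 un I-1×I-2: BB|Bb
B/III-1 ? II-2×II-1: Bb|bb
⇒ B over [I-1,I-2,II-1,II-2,II-3,III-1]: 23 consistent
P/I-1 un ·: PP|Pp
P/I-2 ? ·: PP|Pp|pp
P/II-1 un I-1×I-2: PP|Pp
P/II-2 un ·: PP|Pp
P/II-3 ? I-1×I-2: PP|Pp|pp
P/III-1 un II-2×II-1: PP|Pp
⇒ P over [I-1,I-2,II-1,II-2,II-3,III-1]: 64 consistent

III-1 ∈ {Bb PP, Bb Pp, bb PP, bb Pp}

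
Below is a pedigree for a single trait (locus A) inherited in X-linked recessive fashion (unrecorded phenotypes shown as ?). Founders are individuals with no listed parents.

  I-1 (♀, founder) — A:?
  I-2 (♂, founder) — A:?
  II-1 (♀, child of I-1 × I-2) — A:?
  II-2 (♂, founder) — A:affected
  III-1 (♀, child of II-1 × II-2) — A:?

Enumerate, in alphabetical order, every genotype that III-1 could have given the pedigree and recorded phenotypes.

III-1 ∈ {X^AX^a, X^aX^a}

A/I-1 ? ·: X^AX^A|X^AX^a|X^aX^a
A/I-2 ? ·: X^AY|X^aY
A/II-1 ? I-1×I-2: X^AX^A|X^AX^a|X^aX^a
A/II-2 aff ·: X^aY
A/III-1 ? II-1×II-2: X^AX^a|X^aX^a
⇒ A over [I-1,I-2,II-1,II-2,III-1]: 12 consistent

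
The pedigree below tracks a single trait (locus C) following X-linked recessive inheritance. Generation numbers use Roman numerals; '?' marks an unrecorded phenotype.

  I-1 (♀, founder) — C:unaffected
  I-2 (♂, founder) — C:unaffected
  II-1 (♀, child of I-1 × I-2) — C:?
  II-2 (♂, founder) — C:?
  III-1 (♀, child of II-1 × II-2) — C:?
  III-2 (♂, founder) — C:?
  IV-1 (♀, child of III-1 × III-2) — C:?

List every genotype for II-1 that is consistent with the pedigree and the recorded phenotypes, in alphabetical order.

C/I-1 un ·: X^CX^C|X^CX^c
C/I-2 un ·: X^CY
C/II-1 ? I-1×I-2: X^CX^C|X^CX^c
C/II-2 ? ·: X^CY|X^cY
C/III-1 ? II-1×II-2: X^CX^C|X^CX^c|X^cX^c
C/III-2 ? ·: X^CY|X^cY
C/IV-1 ? III-1×III-2: X^CX^C|X^CX^c|X^cX^c
⇒ C over [I-1,I-2,II-1,II-2,III-1,III-2,IV-1]: 24 consistent

II-1 ∈ {X^CX^C, X^CX^c}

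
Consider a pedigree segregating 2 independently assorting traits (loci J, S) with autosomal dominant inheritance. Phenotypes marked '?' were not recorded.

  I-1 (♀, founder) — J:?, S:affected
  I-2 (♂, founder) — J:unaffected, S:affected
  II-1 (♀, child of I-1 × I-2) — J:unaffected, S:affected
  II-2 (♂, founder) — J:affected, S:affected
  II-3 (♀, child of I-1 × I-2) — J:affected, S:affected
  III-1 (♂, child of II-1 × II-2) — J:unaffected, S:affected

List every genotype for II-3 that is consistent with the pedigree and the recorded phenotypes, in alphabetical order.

J/I-1 ? ·: Jj
J/I-2 un ·: jj
J/II-1 un I-1×I-2: jj
J/II-2 aff ·: Jj
J/II-3 aff I-1×I-2: Jj
J/III-1 un II-1×II-2: jj
⇒ J over [I-1,I-2,II-1,II-2,II-3,III-1]: 1 consistent
S/I-1 aff ·: Ss|SS
S/I-2 aff ·: Ss|SS
S/II-1 aff I-1×I-2: Ss|SS
S/II-2 aff ·: Ss|SS
S/II-3 aff I-1×I-2: Ss|SS
S/III-1 aff II-1×II-2: Ss|SS
⇒ S over [I-1,I-2,II-1,II-2,II-3,III-1]: 45 consistent

II-3 ∈ {Jj SS, Jj Ss}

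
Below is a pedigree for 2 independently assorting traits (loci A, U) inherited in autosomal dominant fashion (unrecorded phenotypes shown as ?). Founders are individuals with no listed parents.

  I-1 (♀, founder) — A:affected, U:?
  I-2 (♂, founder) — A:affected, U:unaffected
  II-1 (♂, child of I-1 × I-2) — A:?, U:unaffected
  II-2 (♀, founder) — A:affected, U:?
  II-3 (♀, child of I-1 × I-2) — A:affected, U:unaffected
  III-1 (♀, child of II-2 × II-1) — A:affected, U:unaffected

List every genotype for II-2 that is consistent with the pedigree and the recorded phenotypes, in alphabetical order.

II-2 ∈ {AA Uu, AA uu, Aa Uu, Aa uu}

A/I-1 aff ·: Aa|AA
A/I-2 aff ·: Aa|AA
A/II-1 ? I-1×I-2: aa|Aa|AA
A/II-2 aff ·: Aa|AA
A/II-3 aff I-1×I-2: Aa|AA
A/III-1 aff II-2×II-1: Aa|AA
⇒ A over [I-1,I-2,II-1,II-2,II-3,III-1]: 49 consistent
U/I-1 ? ·: uu|Uu
U/I-2 un ·: uu
U/II-1 un I-1×I-2: uu
U/II-2 ? ·: uu|Uu
U/II-3 un I-1×I-2: uu
U/III-1 un II-2×II-1: uu
⇒ U over [I-1,I-2,II-1,II-2,II-3,III-1]: 4 consistent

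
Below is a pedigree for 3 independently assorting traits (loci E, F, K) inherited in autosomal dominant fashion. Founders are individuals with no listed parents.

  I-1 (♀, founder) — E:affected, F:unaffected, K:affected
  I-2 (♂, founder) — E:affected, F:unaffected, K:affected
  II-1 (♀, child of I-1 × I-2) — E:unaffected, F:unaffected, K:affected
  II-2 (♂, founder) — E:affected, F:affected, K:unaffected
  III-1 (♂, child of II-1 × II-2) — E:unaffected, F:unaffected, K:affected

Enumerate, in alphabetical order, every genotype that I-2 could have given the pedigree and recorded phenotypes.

I-2 ∈ {Ee ff KK, Ee ff Kk}

E/I-1 aff ·: Ee
E/I-2 aff ·: Ee
E/II-1 un I-1×I-2: ee
E/II-2 aff ·: Ee
E/III-1 un II-1×II-2: ee
⇒ E over [I-1,I-2,II-1,II-2,III-1]: 1 consistent
F/I-1 un ·: ff
F/I-2 un ·: ff
F/II-1 un I-1×I-2: ff
F/II-2 aff ·: Ff
F/III-1 un II-1×II-2: ff
⇒ F over [I-1,I-2,II-1,II-2,III-1]: 1 consistent
K/I-1 aff ·: Kk|KK
K/I-2 aff ·: Kk|KK
K/II-1 aff I-1×I-2: Kk|KK
K/II-2 un ·: kk
K/III-1 aff II-1×II-2: Kk
⇒ K over [I-1,I-2,II-1,II-2,III-1]: 7 consistent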